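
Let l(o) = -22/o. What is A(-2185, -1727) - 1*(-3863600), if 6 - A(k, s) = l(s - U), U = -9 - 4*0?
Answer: 3318837543/859 ≈ 3.8636e+6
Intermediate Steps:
U = -9 (U = -9 - 1*0 = -9 + 0 = -9)
A(k, s) = 6 + 22/(9 + s) (A(k, s) = 6 - (-22)/(s - 1*(-9)) = 6 - (-22)/(s + 9) = 6 - (-22)/(9 + s) = 6 + 22/(9 + s))
A(-2185, -1727) - 1*(-3863600) = 2*(38 + 3*(-1727))/(9 - 1727) - 1*(-3863600) = 2*(38 - 5181)/(-1718) + 3863600 = 2*(-1/1718)*(-5143) + 3863600 = 5143/859 + 3863600 = 3318837543/859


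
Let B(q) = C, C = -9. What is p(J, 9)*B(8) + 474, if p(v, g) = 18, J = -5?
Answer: 312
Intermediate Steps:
B(q) = -9
p(J, 9)*B(8) + 474 = 18*(-9) + 474 = -162 + 474 = 312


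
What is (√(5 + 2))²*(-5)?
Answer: -35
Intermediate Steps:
(√(5 + 2))²*(-5) = (√7)²*(-5) = 7*(-5) = -35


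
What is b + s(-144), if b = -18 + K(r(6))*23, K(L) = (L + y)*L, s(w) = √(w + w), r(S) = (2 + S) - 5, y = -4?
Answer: -87 + 12*I*√2 ≈ -87.0 + 16.971*I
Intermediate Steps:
r(S) = -3 + S
s(w) = √2*√w (s(w) = √(2*w) = √2*√w)
K(L) = L*(-4 + L) (K(L) = (L - 4)*L = (-4 + L)*L = L*(-4 + L))
b = -87 (b = -18 + ((-3 + 6)*(-4 + (-3 + 6)))*23 = -18 + (3*(-4 + 3))*23 = -18 + (3*(-1))*23 = -18 - 3*23 = -18 - 69 = -87)
b + s(-144) = -87 + √2*√(-144) = -87 + √2*(12*I) = -87 + 12*I*√2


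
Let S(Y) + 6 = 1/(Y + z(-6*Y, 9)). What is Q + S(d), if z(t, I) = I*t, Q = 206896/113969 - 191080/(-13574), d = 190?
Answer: 77052407337977/7789221562210 ≈ 9.8922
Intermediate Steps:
Q = 12292801412/773507603 (Q = 206896*(1/113969) - 191080*(-1/13574) = 206896/113969 + 95540/6787 = 12292801412/773507603 ≈ 15.892)
S(Y) = -6 - 1/(53*Y) (S(Y) = -6 + 1/(Y + 9*(-6*Y)) = -6 + 1/(Y - 54*Y) = -6 + 1/(-53*Y) = -6 - 1/(53*Y))
Q + S(d) = 12292801412/773507603 + (-6 - 1/53/190) = 12292801412/773507603 + (-6 - 1/53*1/190) = 12292801412/773507603 + (-6 - 1/10070) = 12292801412/773507603 - 60421/10070 = 77052407337977/7789221562210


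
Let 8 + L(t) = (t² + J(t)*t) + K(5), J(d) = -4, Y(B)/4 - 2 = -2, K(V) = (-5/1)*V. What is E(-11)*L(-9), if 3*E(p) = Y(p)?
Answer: 0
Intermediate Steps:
K(V) = -5*V (K(V) = (-5*1)*V = -5*V)
Y(B) = 0 (Y(B) = 8 + 4*(-2) = 8 - 8 = 0)
E(p) = 0 (E(p) = (⅓)*0 = 0)
L(t) = -33 + t² - 4*t (L(t) = -8 + ((t² - 4*t) - 5*5) = -8 + ((t² - 4*t) - 25) = -8 + (-25 + t² - 4*t) = -33 + t² - 4*t)
E(-11)*L(-9) = 0*(-33 + (-9)² - 4*(-9)) = 0*(-33 + 81 + 36) = 0*84 = 0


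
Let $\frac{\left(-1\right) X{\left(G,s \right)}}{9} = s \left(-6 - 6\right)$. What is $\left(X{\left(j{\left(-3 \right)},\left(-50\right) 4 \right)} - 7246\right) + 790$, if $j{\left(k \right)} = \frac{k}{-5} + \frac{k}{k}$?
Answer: $-28056$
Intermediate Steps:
$j{\left(k \right)} = 1 - \frac{k}{5}$ ($j{\left(k \right)} = k \left(- \frac{1}{5}\right) + 1 = - \frac{k}{5} + 1 = 1 - \frac{k}{5}$)
$X{\left(G,s \right)} = 108 s$ ($X{\left(G,s \right)} = - 9 s \left(-6 - 6\right) = - 9 s \left(-12\right) = - 9 \left(- 12 s\right) = 108 s$)
$\left(X{\left(j{\left(-3 \right)},\left(-50\right) 4 \right)} - 7246\right) + 790 = \left(108 \left(\left(-50\right) 4\right) - 7246\right) + 790 = \left(108 \left(-200\right) - 7246\right) + 790 = \left(-21600 - 7246\right) + 790 = -28846 + 790 = -28056$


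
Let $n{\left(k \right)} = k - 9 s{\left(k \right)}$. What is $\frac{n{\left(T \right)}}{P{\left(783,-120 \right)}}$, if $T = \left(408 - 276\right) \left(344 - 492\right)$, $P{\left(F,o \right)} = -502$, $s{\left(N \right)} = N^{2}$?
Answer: $\frac{1717458600}{251} \approx 6.8425 \cdot 10^{6}$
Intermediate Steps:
$T = -19536$ ($T = 132 \left(-148\right) = -19536$)
$n{\left(k \right)} = k - 9 k^{2}$
$\frac{n{\left(T \right)}}{P{\left(783,-120 \right)}} = \frac{\left(-19536\right) \left(1 - -175824\right)}{-502} = - 19536 \left(1 + 175824\right) \left(- \frac{1}{502}\right) = \left(-19536\right) 175825 \left(- \frac{1}{502}\right) = \left(-3434917200\right) \left(- \frac{1}{502}\right) = \frac{1717458600}{251}$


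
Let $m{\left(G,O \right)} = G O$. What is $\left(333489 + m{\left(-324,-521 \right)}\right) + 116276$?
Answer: $618569$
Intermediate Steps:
$\left(333489 + m{\left(-324,-521 \right)}\right) + 116276 = \left(333489 - -168804\right) + 116276 = \left(333489 + 168804\right) + 116276 = 502293 + 116276 = 618569$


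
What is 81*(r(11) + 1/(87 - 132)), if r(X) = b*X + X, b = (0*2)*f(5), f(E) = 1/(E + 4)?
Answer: 4446/5 ≈ 889.20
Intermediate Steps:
f(E) = 1/(4 + E)
b = 0 (b = (0*2)/(4 + 5) = 0/9 = 0*(1/9) = 0)
r(X) = X (r(X) = 0*X + X = 0 + X = X)
81*(r(11) + 1/(87 - 132)) = 81*(11 + 1/(87 - 132)) = 81*(11 + 1/(-45)) = 81*(11 - 1/45) = 81*(494/45) = 4446/5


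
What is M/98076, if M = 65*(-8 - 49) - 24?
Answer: -113/2972 ≈ -0.038022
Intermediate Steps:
M = -3729 (M = 65*(-57) - 24 = -3705 - 24 = -3729)
M/98076 = -3729/98076 = -3729*1/98076 = -113/2972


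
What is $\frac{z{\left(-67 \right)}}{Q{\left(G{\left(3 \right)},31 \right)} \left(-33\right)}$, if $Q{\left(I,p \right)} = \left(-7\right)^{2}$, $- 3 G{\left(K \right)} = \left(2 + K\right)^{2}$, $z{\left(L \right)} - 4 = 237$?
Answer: $- \frac{241}{1617} \approx -0.14904$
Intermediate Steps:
$z{\left(L \right)} = 241$ ($z{\left(L \right)} = 4 + 237 = 241$)
$G{\left(K \right)} = - \frac{\left(2 + K\right)^{2}}{3}$
$Q{\left(I,p \right)} = 49$
$\frac{z{\left(-67 \right)}}{Q{\left(G{\left(3 \right)},31 \right)} \left(-33\right)} = \frac{241}{49 \left(-33\right)} = \frac{241}{-1617} = 241 \left(- \frac{1}{1617}\right) = - \frac{241}{1617}$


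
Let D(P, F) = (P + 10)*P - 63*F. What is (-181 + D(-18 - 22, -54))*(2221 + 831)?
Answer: 13492892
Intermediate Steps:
D(P, F) = -63*F + P*(10 + P) (D(P, F) = (10 + P)*P - 63*F = P*(10 + P) - 63*F = -63*F + P*(10 + P))
(-181 + D(-18 - 22, -54))*(2221 + 831) = (-181 + ((-18 - 22)² - 63*(-54) + 10*(-18 - 22)))*(2221 + 831) = (-181 + ((-40)² + 3402 + 10*(-40)))*3052 = (-181 + (1600 + 3402 - 400))*3052 = (-181 + 4602)*3052 = 4421*3052 = 13492892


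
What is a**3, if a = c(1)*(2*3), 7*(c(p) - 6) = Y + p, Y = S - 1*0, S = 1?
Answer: 18399744/343 ≈ 53644.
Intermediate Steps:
Y = 1 (Y = 1 - 1*0 = 1 + 0 = 1)
c(p) = 43/7 + p/7 (c(p) = 6 + (1 + p)/7 = 6 + (1/7 + p/7) = 43/7 + p/7)
a = 264/7 (a = (43/7 + (1/7)*1)*(2*3) = (43/7 + 1/7)*6 = (44/7)*6 = 264/7 ≈ 37.714)
a**3 = (264/7)**3 = 18399744/343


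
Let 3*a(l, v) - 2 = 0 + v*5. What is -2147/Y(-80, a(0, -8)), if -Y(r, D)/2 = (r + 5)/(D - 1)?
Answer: 88027/450 ≈ 195.62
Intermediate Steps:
a(l, v) = ⅔ + 5*v/3 (a(l, v) = ⅔ + (0 + v*5)/3 = ⅔ + (0 + 5*v)/3 = ⅔ + (5*v)/3 = ⅔ + 5*v/3)
Y(r, D) = -2*(5 + r)/(-1 + D) (Y(r, D) = -2*(r + 5)/(D - 1) = -2*(5 + r)/(-1 + D))
-2147/Y(-80, a(0, -8)) = -2147*(-1 + (⅔ + (5/3)*(-8)))/(2*(-5 - 1*(-80))) = -2147*(-1 + (⅔ - 40/3))/(2*(-5 + 80)) = -2147/(2*75/(-1 - 38/3)) = -2147/(2*75/(-41/3)) = -2147/(2*(-3/41)*75) = -2147/(-450/41) = -2147*(-41/450) = 88027/450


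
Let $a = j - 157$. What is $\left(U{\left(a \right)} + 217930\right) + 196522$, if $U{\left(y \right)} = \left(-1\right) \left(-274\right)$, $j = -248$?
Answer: $414726$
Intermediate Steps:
$a = -405$ ($a = -248 - 157 = -405$)
$U{\left(y \right)} = 274$
$\left(U{\left(a \right)} + 217930\right) + 196522 = \left(274 + 217930\right) + 196522 = 218204 + 196522 = 414726$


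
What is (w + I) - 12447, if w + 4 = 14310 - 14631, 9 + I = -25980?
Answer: -38761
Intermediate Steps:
I = -25989 (I = -9 - 25980 = -25989)
w = -325 (w = -4 + (14310 - 14631) = -4 - 321 = -325)
(w + I) - 12447 = (-325 - 25989) - 12447 = -26314 - 12447 = -38761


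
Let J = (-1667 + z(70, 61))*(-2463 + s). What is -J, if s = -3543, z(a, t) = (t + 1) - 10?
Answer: -9699690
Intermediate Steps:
z(a, t) = -9 + t (z(a, t) = (1 + t) - 10 = -9 + t)
J = 9699690 (J = (-1667 + (-9 + 61))*(-2463 - 3543) = (-1667 + 52)*(-6006) = -1615*(-6006) = 9699690)
-J = -1*9699690 = -9699690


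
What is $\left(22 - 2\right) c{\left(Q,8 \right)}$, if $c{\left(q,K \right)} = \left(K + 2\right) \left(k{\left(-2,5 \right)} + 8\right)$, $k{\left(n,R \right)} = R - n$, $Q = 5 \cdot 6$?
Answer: $3000$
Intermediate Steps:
$Q = 30$
$c{\left(q,K \right)} = 30 + 15 K$ ($c{\left(q,K \right)} = \left(K + 2\right) \left(\left(5 - -2\right) + 8\right) = \left(2 + K\right) \left(\left(5 + 2\right) + 8\right) = \left(2 + K\right) \left(7 + 8\right) = \left(2 + K\right) 15 = 30 + 15 K$)
$\left(22 - 2\right) c{\left(Q,8 \right)} = \left(22 - 2\right) \left(30 + 15 \cdot 8\right) = 20 \left(30 + 120\right) = 20 \cdot 150 = 3000$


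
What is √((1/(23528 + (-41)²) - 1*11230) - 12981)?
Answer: I*√1709548609498/8403 ≈ 155.6*I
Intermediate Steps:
√((1/(23528 + (-41)²) - 1*11230) - 12981) = √((1/(23528 + 1681) - 11230) - 12981) = √((1/25209 - 11230) - 12981) = √(-283097069/25209 - 12981) = √(-610335098/25209) = I*√1709548609498/8403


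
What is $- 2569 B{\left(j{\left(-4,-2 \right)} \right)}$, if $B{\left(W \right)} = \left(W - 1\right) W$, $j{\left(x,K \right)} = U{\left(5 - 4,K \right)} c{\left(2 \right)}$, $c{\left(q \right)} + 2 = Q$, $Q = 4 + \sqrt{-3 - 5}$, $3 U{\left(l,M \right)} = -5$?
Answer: $\frac{179830}{9} - \frac{590870 i \sqrt{2}}{9} \approx 19981.0 - 92846.0 i$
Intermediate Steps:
$U{\left(l,M \right)} = - \frac{5}{3}$ ($U{\left(l,M \right)} = \frac{1}{3} \left(-5\right) = - \frac{5}{3}$)
$Q = 4 + 2 i \sqrt{2}$ ($Q = 4 + \sqrt{-8} = 4 + 2 i \sqrt{2} \approx 4.0 + 2.8284 i$)
$c{\left(q \right)} = 2 + 2 i \sqrt{2}$ ($c{\left(q \right)} = -2 + \left(4 + 2 i \sqrt{2}\right) = 2 + 2 i \sqrt{2}$)
$j{\left(x,K \right)} = - \frac{10}{3} - \frac{10 i \sqrt{2}}{3}$ ($j{\left(x,K \right)} = - \frac{5 \left(2 + 2 i \sqrt{2}\right)}{3} = - \frac{10}{3} - \frac{10 i \sqrt{2}}{3}$)
$B{\left(W \right)} = W \left(-1 + W\right)$ ($B{\left(W \right)} = \left(W - 1\right) W = \left(-1 + W\right) W = W \left(-1 + W\right)$)
$- 2569 B{\left(j{\left(-4,-2 \right)} \right)} = - 2569 \left(- \frac{10}{3} - \frac{10 i \sqrt{2}}{3}\right) \left(-1 - \left(\frac{10}{3} + \frac{10 i \sqrt{2}}{3}\right)\right) = - 2569 \left(- \frac{10}{3} - \frac{10 i \sqrt{2}}{3}\right) \left(- \frac{13}{3} - \frac{10 i \sqrt{2}}{3}\right) = - 2569 \left(- \frac{13}{3} - \frac{10 i \sqrt{2}}{3}\right) \left(- \frac{10}{3} - \frac{10 i \sqrt{2}}{3}\right)$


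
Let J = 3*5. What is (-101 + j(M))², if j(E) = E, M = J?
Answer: 7396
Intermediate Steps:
J = 15
M = 15
(-101 + j(M))² = (-101 + 15)² = (-86)² = 7396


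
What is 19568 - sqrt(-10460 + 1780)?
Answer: 19568 - 2*I*sqrt(2170) ≈ 19568.0 - 93.167*I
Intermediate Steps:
19568 - sqrt(-10460 + 1780) = 19568 - sqrt(-8680) = 19568 - 2*I*sqrt(2170)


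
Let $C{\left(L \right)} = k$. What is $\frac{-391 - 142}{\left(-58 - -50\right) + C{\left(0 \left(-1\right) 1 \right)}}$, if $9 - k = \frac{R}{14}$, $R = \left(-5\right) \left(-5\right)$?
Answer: $\frac{7462}{11} \approx 678.36$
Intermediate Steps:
$R = 25$
$k = \frac{101}{14}$ ($k = 9 - \frac{25}{14} = \frac{101}{14} \approx 7.2143$)
$C{\left(L \right)} = \frac{101}{14}$
$\frac{-391 - 142}{\left(-58 - -50\right) + C{\left(0 \left(-1\right) 1 \right)}} = \frac{-391 - 142}{\left(-58 - -50\right) + \frac{101}{14}} = - \frac{533}{\left(-58 + 50\right) + \frac{101}{14}} = - \frac{533}{-8 + \frac{101}{14}} = - \frac{533}{- \frac{11}{14}} = \left(-533\right) \left(- \frac{14}{11}\right) = \frac{7462}{11}$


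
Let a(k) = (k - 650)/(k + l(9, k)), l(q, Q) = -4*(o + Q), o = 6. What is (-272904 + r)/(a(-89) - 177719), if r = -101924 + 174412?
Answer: 6087636/5398307 ≈ 1.1277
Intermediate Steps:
r = 72488
l(q, Q) = -24 - 4*Q (l(q, Q) = -4*(6 + Q) = -24 - 4*Q)
a(k) = (-650 + k)/(-24 - 3*k) (a(k) = (k - 650)/(k + (-24 - 4*k)) = (-650 + k)/(-24 - 3*k))
(-272904 + r)/(a(-89) - 177719) = (-272904 + 72488)/((650 - 1*(-89))/(3*(8 - 89)) - 177719) = -200416/((⅓)*(650 + 89)/(-81) - 177719) = -200416/((⅓)*(-1/81)*739 - 177719) = -200416/(-739/243 - 177719) = -200416/(-43186456/243) = -200416*(-243/43186456) = 6087636/5398307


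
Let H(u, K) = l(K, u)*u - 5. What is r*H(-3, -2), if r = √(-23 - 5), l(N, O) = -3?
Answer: 8*I*√7 ≈ 21.166*I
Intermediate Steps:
r = 2*I*√7 (r = √(-28) = 2*I*√7 ≈ 5.2915*I)
H(u, K) = -5 - 3*u (H(u, K) = -3*u - 5 = -5 - 3*u)
r*H(-3, -2) = (2*I*√7)*(-5 - 3*(-3)) = (2*I*√7)*(-5 + 9) = (2*I*√7)*4 = 8*I*√7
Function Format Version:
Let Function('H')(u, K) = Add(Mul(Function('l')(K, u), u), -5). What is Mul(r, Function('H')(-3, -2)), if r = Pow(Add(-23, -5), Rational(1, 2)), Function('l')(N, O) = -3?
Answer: Mul(8, I, Pow(7, Rational(1, 2))) ≈ Mul(21.166, I)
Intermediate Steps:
r = Mul(2, I, Pow(7, Rational(1, 2))) (r = Pow(-28, Rational(1, 2)) = Mul(2, I, Pow(7, Rational(1, 2))) ≈ Mul(5.2915, I))
Function('H')(u, K) = Add(-5, Mul(-3, u)) (Function('H')(u, K) = Add(Mul(-3, u), -5) = Add(-5, Mul(-3, u)))
Mul(r, Function('H')(-3, -2)) = Mul(Mul(2, I, Pow(7, Rational(1, 2))), Add(-5, Mul(-3, -3))) = Mul(Mul(2, I, Pow(7, Rational(1, 2))), Add(-5, 9)) = Mul(Mul(2, I, Pow(7, Rational(1, 2))), 4) = Mul(8, I, Pow(7, Rational(1, 2)))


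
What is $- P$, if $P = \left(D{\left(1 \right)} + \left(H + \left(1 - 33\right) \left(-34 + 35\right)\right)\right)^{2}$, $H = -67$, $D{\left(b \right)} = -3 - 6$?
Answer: $-11664$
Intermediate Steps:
$D{\left(b \right)} = -9$ ($D{\left(b \right)} = -3 - 6 = -9$)
$P = 11664$ ($P = \left(-9 - \left(67 - \left(1 - 33\right) \left(-34 + 35\right)\right)\right)^{2} = \left(-9 - 99\right)^{2} = \left(-108\right)^{2} = 11664$)
$- P = \left(-1\right) 11664 = -11664$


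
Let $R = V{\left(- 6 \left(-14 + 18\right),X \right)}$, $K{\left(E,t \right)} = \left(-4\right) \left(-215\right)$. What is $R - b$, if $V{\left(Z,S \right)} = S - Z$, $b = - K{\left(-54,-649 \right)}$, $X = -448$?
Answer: $436$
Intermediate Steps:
$K{\left(E,t \right)} = 860$
$b = -860$ ($b = \left(-1\right) 860 = -860$)
$R = -424$ ($R = -448 - - 6 \left(-14 + 18\right) = -448 - \left(-6\right) 4 = -448 - -24 = -448 + 24 = -424$)
$R - b = -424 - -860 = -424 + 860 = 436$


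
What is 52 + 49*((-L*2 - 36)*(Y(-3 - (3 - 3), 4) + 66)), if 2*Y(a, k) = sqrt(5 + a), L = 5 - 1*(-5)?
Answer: -181052 - 1372*sqrt(2) ≈ -1.8299e+5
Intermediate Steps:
L = 10 (L = 5 + 5 = 10)
Y(a, k) = sqrt(5 + a)/2
52 + 49*((-L*2 - 36)*(Y(-3 - (3 - 3), 4) + 66)) = 52 + 49*((-1*10*2 - 36)*(sqrt(5 + (-3 - (3 - 3)))/2 + 66)) = 52 + 49*((-10*2 - 36)*(sqrt(5 + (-3 - 1*0))/2 + 66)) = 52 + 49*((-20 - 36)*(sqrt(5 + (-3 + 0))/2 + 66)) = 52 + 49*(-56*(sqrt(5 - 3)/2 + 66)) = 52 + 49*(-56*(sqrt(2)/2 + 66)) = 52 + 49*(-56*(66 + sqrt(2)/2)) = 52 + 49*(-3696 - 28*sqrt(2)) = 52 + (-181104 - 1372*sqrt(2)) = -181052 - 1372*sqrt(2)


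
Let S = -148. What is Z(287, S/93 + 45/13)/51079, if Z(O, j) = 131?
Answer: 131/51079 ≈ 0.0025647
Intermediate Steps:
Z(287, S/93 + 45/13)/51079 = 131/51079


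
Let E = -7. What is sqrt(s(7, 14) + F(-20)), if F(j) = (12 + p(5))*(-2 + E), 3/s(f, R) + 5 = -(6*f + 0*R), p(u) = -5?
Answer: 2*I*sqrt(34827)/47 ≈ 7.9413*I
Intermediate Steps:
s(f, R) = 3/(-5 - 6*f) (s(f, R) = 3/(-5 - (6*f + 0*R)) = 3/(-5 - (6*f + 0)) = 3/(-5 - 6*f))
F(j) = -63 (F(j) = (12 - 5)*(-2 - 7) = 7*(-9) = -63)
sqrt(s(7, 14) + F(-20)) = sqrt(-3/(5 + 6*7) - 63) = sqrt(-3/(5 + 42) - 63) = sqrt(-3/47 - 63) = sqrt(-2964/47) = 2*I*sqrt(34827)/47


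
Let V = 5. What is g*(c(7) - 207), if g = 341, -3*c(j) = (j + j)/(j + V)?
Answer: -1272953/18 ≈ -70720.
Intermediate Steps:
c(j) = -2*j/(3*(5 + j)) (c(j) = -(j + j)/(3*(j + 5)) = -2*j/(3*(5 + j)))
g*(c(7) - 207) = 341*(-2*7/(15 + 3*7) - 207) = 341*(-2*7/(15 + 21) - 207) = 341*(-2*7/36 - 207) = 341*(-2*7*1/36 - 207) = 341*(-7/18 - 207) = 341*(-3733/18) = -1272953/18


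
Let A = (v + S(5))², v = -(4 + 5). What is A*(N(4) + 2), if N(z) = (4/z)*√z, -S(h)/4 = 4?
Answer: 2500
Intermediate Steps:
S(h) = -16 (S(h) = -4*4 = -16)
N(z) = 4/√z
v = -9 (v = -1*9 = -9)
A = 625 (A = (-9 - 16)² = (-25)² = 625)
A*(N(4) + 2) = 625*(4/√4 + 2) = 625*(4*(½) + 2) = 625*(2 + 2) = 625*4 = 2500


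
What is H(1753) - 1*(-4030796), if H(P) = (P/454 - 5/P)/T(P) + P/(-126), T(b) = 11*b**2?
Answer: 3415813573662962707162/847431962254647 ≈ 4.0308e+6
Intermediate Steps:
H(P) = -P/126 + (-5/P + P/454)/(11*P**2) (H(P) = (P/454 - 5/P)/((11*P**2)) + P/(-126) = (P*(1/454) - 5/P)*(1/(11*P**2)) + P*(-1/126) = (P/454 - 5/P)*(1/(11*P**2)) - P/126 = (-5/P + P/454)*(1/(11*P**2)) - P/126 = (-5/P + P/454)/(11*P**2) - P/126 = -P/126 + (-5/P + P/454)/(11*P**2))
H(1753) - 1*(-4030796) = (-5/11/1753**3 - 1/126*1753 + (1/4994)/1753) - 1*(-4030796) = (-5/11*1/5386984777 - 1753/126 + (1/4994)*(1/1753)) + 4030796 = (-5/59256832547 - 1753/126 + 1/8754482) + 4030796 = -11790065219401850/847431962254647 + 4030796 = 3415813573662962707162/847431962254647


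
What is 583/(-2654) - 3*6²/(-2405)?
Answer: -1115483/6382870 ≈ -0.17476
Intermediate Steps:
583/(-2654) - 3*6²/(-2405) = 583*(-1/2654) - 3*36*(-1/2405) = -583/2654 - 108*(-1/2405) = -583/2654 + 108/2405 = -1115483/6382870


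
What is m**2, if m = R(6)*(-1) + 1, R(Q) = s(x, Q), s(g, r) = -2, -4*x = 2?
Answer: 9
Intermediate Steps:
x = -1/2 (x = -1/4*2 = -1/2 ≈ -0.50000)
R(Q) = -2
m = 3 (m = -2*(-1) + 1 = 2 + 1 = 3)
m**2 = 3**2 = 9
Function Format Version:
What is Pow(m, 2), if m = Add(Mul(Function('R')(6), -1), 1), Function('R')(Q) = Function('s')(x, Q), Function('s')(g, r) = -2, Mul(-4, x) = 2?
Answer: 9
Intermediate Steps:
x = Rational(-1, 2) (x = Mul(Rational(-1, 4), 2) = Rational(-1, 2) ≈ -0.50000)
Function('R')(Q) = -2
m = 3 (m = Add(Mul(-2, -1), 1) = Add(2, 1) = 3)
Pow(m, 2) = Pow(3, 2) = 9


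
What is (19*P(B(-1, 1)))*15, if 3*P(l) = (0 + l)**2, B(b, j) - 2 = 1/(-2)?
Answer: 855/4 ≈ 213.75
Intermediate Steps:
B(b, j) = 3/2 (B(b, j) = 2 + 1/(-2) = 2 - 1/2 = 3/2)
P(l) = l**2/3 (P(l) = (0 + l)**2/3 = l**2/3)
(19*P(B(-1, 1)))*15 = (19*((3/2)**2/3))*15 = (19*((1/3)*(9/4)))*15 = (19*(3/4))*15 = (57/4)*15 = 855/4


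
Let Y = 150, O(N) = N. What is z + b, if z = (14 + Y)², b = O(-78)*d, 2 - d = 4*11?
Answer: 30172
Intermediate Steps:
d = -42 (d = 2 - 4*11 = 2 - 1*44 = 2 - 44 = -42)
b = 3276 (b = -78*(-42) = 3276)
z = 26896 (z = (14 + 150)² = 164² = 26896)
z + b = 26896 + 3276 = 30172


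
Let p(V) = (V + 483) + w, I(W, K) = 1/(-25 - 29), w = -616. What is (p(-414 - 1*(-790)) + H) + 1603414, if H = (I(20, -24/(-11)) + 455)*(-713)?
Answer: 69079781/54 ≈ 1.2793e+6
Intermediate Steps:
I(W, K) = -1/54 (I(W, K) = 1/(-54) = -1/54)
H = -17517697/54 (H = (-1/54 + 455)*(-713) = (24569/54)*(-713) = -17517697/54 ≈ -3.2440e+5)
p(V) = -133 + V (p(V) = (V + 483) - 616 = (483 + V) - 616 = -133 + V)
(p(-414 - 1*(-790)) + H) + 1603414 = ((-133 + (-414 - 1*(-790))) - 17517697/54) + 1603414 = ((-133 + (-414 + 790)) - 17517697/54) + 1603414 = ((-133 + 376) - 17517697/54) + 1603414 = (243 - 17517697/54) + 1603414 = -17504575/54 + 1603414 = 69079781/54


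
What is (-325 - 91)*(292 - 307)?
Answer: 6240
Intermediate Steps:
(-325 - 91)*(292 - 307) = -416*(-15) = 6240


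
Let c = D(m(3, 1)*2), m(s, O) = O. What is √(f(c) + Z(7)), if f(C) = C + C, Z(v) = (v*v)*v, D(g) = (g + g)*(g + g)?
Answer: 5*√15 ≈ 19.365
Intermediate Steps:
D(g) = 4*g² (D(g) = (2*g)*(2*g) = 4*g²)
Z(v) = v³ (Z(v) = v²*v = v³)
c = 16 (c = 4*(1*2)² = 4*2² = 4*4 = 16)
f(C) = 2*C
√(f(c) + Z(7)) = √(2*16 + 7³) = √(32 + 343) = √375 = 5*√15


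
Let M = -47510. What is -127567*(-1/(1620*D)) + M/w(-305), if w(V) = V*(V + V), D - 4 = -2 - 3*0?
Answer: 471598159/12056040 ≈ 39.117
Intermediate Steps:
D = 2 (D = 4 + (-2 - 3*0) = 4 + (-2 + 0) = 4 - 2 = 2)
w(V) = 2*V**2 (w(V) = V*(2*V) = 2*V**2)
-127567*(-1/(1620*D)) + M/w(-305) = -127567/((54*2)*(-30)) - 47510/(2*(-305)**2) = -127567/(108*(-30)) - 47510/(2*93025) = -127567/(-3240) - 47510/186050 = -127567*(-1/3240) - 47510*1/186050 = 127567/3240 - 4751/18605 = 471598159/12056040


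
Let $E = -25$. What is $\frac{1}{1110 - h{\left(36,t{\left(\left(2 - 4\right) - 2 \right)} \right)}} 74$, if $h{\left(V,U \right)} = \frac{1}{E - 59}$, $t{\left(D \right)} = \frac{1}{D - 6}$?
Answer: $\frac{6216}{93241} \approx 0.066666$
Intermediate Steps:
$t{\left(D \right)} = \frac{1}{-6 + D}$
$h{\left(V,U \right)} = - \frac{1}{84}$ ($h{\left(V,U \right)} = \frac{1}{-25 - 59} = \frac{1}{-84} = - \frac{1}{84}$)
$\frac{1}{1110 - h{\left(36,t{\left(\left(2 - 4\right) - 2 \right)} \right)}} 74 = \frac{1}{1110 - - \frac{1}{84}} \cdot 74 = \frac{1}{1110 + \frac{1}{84}} \cdot 74 = \frac{1}{\frac{93241}{84}} \cdot 74 = \frac{84}{93241} \cdot 74 = \frac{6216}{93241}$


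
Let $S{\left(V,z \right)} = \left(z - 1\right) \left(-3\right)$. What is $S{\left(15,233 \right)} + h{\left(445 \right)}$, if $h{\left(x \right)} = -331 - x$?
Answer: $-1472$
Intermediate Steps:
$S{\left(V,z \right)} = 3 - 3 z$ ($S{\left(V,z \right)} = \left(-1 + z\right) \left(-3\right) = 3 - 3 z$)
$S{\left(15,233 \right)} + h{\left(445 \right)} = \left(3 - 699\right) - 776 = -696 - 776 = -1472$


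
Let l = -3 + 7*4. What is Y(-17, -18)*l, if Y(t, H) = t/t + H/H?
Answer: 50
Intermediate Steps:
Y(t, H) = 2 (Y(t, H) = 1 + 1 = 2)
l = 25 (l = -3 + 28 = 25)
Y(-17, -18)*l = 2*25 = 50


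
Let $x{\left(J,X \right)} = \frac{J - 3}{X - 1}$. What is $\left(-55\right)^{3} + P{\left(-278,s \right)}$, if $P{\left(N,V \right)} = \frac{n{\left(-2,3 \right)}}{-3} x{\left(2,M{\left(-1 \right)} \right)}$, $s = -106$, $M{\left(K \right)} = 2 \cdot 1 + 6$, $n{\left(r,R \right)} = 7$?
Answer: $- \frac{499124}{3} \approx -1.6637 \cdot 10^{5}$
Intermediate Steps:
$M{\left(K \right)} = 8$ ($M{\left(K \right)} = 2 + 6 = 8$)
$x{\left(J,X \right)} = \frac{-3 + J}{-1 + X}$
$P{\left(N,V \right)} = \frac{1}{3}$ ($P{\left(N,V \right)} = \frac{7}{-3} \frac{-3 + 2}{-1 + 8} = 7 \left(- \frac{1}{3}\right) \frac{1}{7} \left(-1\right) = - \frac{7 \cdot \frac{1}{7} \left(-1\right)}{3} = \left(- \frac{7}{3}\right) \left(- \frac{1}{7}\right) = \frac{1}{3}$)
$\left(-55\right)^{3} + P{\left(-278,s \right)} = \left(-55\right)^{3} + \frac{1}{3} = -166375 + \frac{1}{3} = - \frac{499124}{3}$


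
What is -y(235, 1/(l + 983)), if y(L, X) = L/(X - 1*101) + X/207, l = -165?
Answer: 10849818121/4663068714 ≈ 2.3268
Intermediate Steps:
y(L, X) = X/207 + L/(-101 + X) (y(L, X) = L/(X - 101) + X*(1/207) = L/(-101 + X) + X/207 = X/207 + L/(-101 + X))
-y(235, 1/(l + 983)) = -((1/(-165 + 983))² - 101/(-165 + 983) + 207*235)/(207*(-101 + 1/(-165 + 983))) = -((1/818)² - 101/818 + 48645)/(207*(-101 + 1/818)) = -((1/818)² - 101*1/818 + 48645)/(207*(-101 + 1/818)) = -(1/669124 - 101/818 + 48645)/(207*(-82617/818)) = -(-818)*32549454363/(207*82617*669124) = -1*(-10849818121/4663068714) = 10849818121/4663068714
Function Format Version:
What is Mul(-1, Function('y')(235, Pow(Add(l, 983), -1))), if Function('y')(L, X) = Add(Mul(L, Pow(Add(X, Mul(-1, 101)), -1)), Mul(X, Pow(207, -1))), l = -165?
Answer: Rational(10849818121, 4663068714) ≈ 2.3268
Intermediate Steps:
Function('y')(L, X) = Add(Mul(Rational(1, 207), X), Mul(L, Pow(Add(-101, X), -1))) (Function('y')(L, X) = Add(Mul(L, Pow(Add(X, -101), -1)), Mul(X, Rational(1, 207))) = Add(Mul(L, Pow(Add(-101, X), -1)), Mul(Rational(1, 207), X)) = Add(Mul(Rational(1, 207), X), Mul(L, Pow(Add(-101, X), -1))))
Mul(-1, Function('y')(235, Pow(Add(l, 983), -1))) = Mul(-1, Mul(Rational(1, 207), Pow(Add(-101, Pow(Add(-165, 983), -1)), -1), Add(Pow(Pow(Add(-165, 983), -1), 2), Mul(-101, Pow(Add(-165, 983), -1)), Mul(207, 235)))) = Mul(-1, Mul(Rational(1, 207), Pow(Add(-101, Pow(818, -1)), -1), Add(Pow(Pow(818, -1), 2), Mul(-101, Pow(818, -1)), 48645))) = Mul(-1, Mul(Rational(1, 207), Pow(Add(-101, Rational(1, 818)), -1), Add(Pow(Rational(1, 818), 2), Mul(-101, Rational(1, 818)), 48645))) = Mul(-1, Mul(Rational(1, 207), Pow(Rational(-82617, 818), -1), Add(Rational(1, 669124), Rational(-101, 818), 48645))) = Mul(-1, Mul(Rational(1, 207), Rational(-818, 82617), Rational(32549454363, 669124))) = Mul(-1, Rational(-10849818121, 4663068714)) = Rational(10849818121, 4663068714)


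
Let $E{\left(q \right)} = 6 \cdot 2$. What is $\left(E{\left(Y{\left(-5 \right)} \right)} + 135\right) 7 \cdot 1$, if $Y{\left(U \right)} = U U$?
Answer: $1029$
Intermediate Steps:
$Y{\left(U \right)} = U^{2}$
$E{\left(q \right)} = 12$
$\left(E{\left(Y{\left(-5 \right)} \right)} + 135\right) 7 \cdot 1 = \left(12 + 135\right) 7 \cdot 1 = 147 \cdot 7 = 1029$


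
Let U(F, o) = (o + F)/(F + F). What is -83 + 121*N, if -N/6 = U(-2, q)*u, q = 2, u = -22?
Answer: -83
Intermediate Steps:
U(F, o) = (F + o)/(2*F) (U(F, o) = (F + o)/((2*F)) = (F + o)*(1/(2*F)) = (F + o)/(2*F))
N = 0 (N = -6*(½)*(-2 + 2)/(-2)*(-22) = -6*(½)*(-½)*0*(-22) = -0*(-22) = -6*0 = 0)
-83 + 121*N = -83 + 121*0 = -83 + 0 = -83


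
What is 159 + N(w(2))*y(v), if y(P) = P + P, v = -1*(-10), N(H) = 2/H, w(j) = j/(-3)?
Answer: 99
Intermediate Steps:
w(j) = -j/3 (w(j) = j*(-⅓) = -j/3)
v = 10
y(P) = 2*P
159 + N(w(2))*y(v) = 159 + (2/((-⅓*2)))*(2*10) = 159 + (2/(-⅔))*20 = 159 + (2*(-3/2))*20 = 159 - 3*20 = 159 - 60 = 99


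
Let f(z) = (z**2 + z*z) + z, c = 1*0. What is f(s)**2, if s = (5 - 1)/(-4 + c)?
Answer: 1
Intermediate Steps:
c = 0
s = -1 (s = (5 - 1)/(-4 + 0) = 4/(-4) = 4*(-1/4) = -1)
f(z) = z + 2*z**2 (f(z) = (z**2 + z**2) + z = 2*z**2 + z = z + 2*z**2)
f(s)**2 = (-(1 + 2*(-1)))**2 = (-(1 - 2))**2 = (-1*(-1))**2 = 1**2 = 1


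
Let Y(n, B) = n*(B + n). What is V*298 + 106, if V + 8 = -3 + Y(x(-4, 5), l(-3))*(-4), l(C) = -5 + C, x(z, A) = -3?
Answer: -42508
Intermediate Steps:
V = -143 (V = -8 + (-3 - 3*((-5 - 3) - 3)*(-4)) = -8 + (-3 - 3*(-8 - 3)*(-4)) = -8 + (-3 - 3*(-11)*(-4)) = -8 + (-3 + 33*(-4)) = -8 + (-3 - 132) = -8 - 135 = -143)
V*298 + 106 = -143*298 + 106 = -42614 + 106 = -42508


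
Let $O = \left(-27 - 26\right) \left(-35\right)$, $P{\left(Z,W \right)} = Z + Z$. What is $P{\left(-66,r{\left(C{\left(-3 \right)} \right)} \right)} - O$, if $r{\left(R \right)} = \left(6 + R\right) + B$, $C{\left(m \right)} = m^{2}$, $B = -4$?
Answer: $-1987$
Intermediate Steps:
$r{\left(R \right)} = 2 + R$ ($r{\left(R \right)} = \left(6 + R\right) - 4 = 2 + R$)
$P{\left(Z,W \right)} = 2 Z$
$O = 1855$ ($O = \left(-53\right) \left(-35\right) = 1855$)
$P{\left(-66,r{\left(C{\left(-3 \right)} \right)} \right)} - O = 2 \left(-66\right) - 1855 = -132 - 1855 = -1987$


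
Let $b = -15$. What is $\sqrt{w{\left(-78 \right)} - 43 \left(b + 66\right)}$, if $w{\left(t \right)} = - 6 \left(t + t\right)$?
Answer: $i \sqrt{1257} \approx 35.454 i$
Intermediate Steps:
$w{\left(t \right)} = - 12 t$ ($w{\left(t \right)} = - 6 \cdot 2 t = - 12 t$)
$\sqrt{w{\left(-78 \right)} - 43 \left(b + 66\right)} = \sqrt{\left(-12\right) \left(-78\right) - 43 \left(-15 + 66\right)} = \sqrt{936 - 2193} = \sqrt{-1257} = i \sqrt{1257}$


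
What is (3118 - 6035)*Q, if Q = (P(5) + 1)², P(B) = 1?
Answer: -11668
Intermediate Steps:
Q = 4 (Q = (1 + 1)² = 2² = 4)
(3118 - 6035)*Q = (3118 - 6035)*4 = -2917*4 = -11668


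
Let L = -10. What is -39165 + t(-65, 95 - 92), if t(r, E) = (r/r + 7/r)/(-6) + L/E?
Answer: -7637854/195 ≈ -39169.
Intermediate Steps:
t(r, E) = -⅙ - 10/E - 7/(6*r) (t(r, E) = (r/r + 7/r)/(-6) - 10/E = (1 + 7/r)*(-⅙) - 10/E = (-⅙ - 7/(6*r)) - 10/E = -⅙ - 10/E - 7/(6*r))
-39165 + t(-65, 95 - 92) = -39165 + (-⅙ - 10/(95 - 92) - 7/6/(-65)) = -39165 + (-⅙ - 10/3 - 7/6*(-1/65)) = -39165 + (-⅙ - 10*⅓ + 7/390) = -39165 + (-⅙ - 10/3 + 7/390) = -39165 - 679/195 = -7637854/195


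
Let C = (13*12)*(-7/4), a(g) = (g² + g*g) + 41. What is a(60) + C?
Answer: 6968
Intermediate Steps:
a(g) = 41 + 2*g² (a(g) = (g² + g²) + 41 = 2*g² + 41 = 41 + 2*g²)
C = -273 (C = 156*(-7*¼) = 156*(-7/4) = -273)
a(60) + C = (41 + 2*60²) - 273 = (41 + 2*3600) - 273 = (41 + 7200) - 273 = 7241 - 273 = 6968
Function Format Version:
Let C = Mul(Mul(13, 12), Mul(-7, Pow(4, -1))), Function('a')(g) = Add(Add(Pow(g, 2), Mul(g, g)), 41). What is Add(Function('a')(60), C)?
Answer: 6968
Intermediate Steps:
Function('a')(g) = Add(41, Mul(2, Pow(g, 2))) (Function('a')(g) = Add(Add(Pow(g, 2), Pow(g, 2)), 41) = Add(Mul(2, Pow(g, 2)), 41) = Add(41, Mul(2, Pow(g, 2))))
C = -273 (C = Mul(156, Mul(-7, Rational(1, 4))) = Mul(156, Rational(-7, 4)) = -273)
Add(Function('a')(60), C) = Add(Add(41, Mul(2, Pow(60, 2))), -273) = Add(Add(41, Mul(2, 3600)), -273) = Add(Add(41, 7200), -273) = Add(7241, -273) = 6968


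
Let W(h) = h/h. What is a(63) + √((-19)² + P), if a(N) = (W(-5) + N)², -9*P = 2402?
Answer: 4096 + 11*√7/3 ≈ 4105.7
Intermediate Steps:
P = -2402/9 (P = -⅑*2402 = -2402/9 ≈ -266.89)
W(h) = 1
a(N) = (1 + N)²
a(63) + √((-19)² + P) = (1 + 63)² + √((-19)² - 2402/9) = 64² + √(361 - 2402/9) = 4096 + √(847/9) = 4096 + 11*√7/3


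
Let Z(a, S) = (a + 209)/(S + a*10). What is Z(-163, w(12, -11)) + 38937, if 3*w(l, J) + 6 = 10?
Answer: 95123022/2443 ≈ 38937.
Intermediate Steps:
w(l, J) = 4/3 (w(l, J) = -2 + (⅓)*10 = -2 + 10/3 = 4/3)
Z(a, S) = (209 + a)/(S + 10*a)
Z(-163, w(12, -11)) + 38937 = (209 - 163)/(4/3 + 10*(-163)) + 38937 = 46/(4/3 - 1630) + 38937 = 46/(-4886/3) + 38937 = -3/4886*46 + 38937 = -69/2443 + 38937 = 95123022/2443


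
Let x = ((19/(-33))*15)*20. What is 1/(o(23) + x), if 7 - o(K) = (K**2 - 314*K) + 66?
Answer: 11/71074 ≈ 0.00015477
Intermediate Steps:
o(K) = -59 - K**2 + 314*K (o(K) = 7 - ((K**2 - 314*K) + 66) = 7 - (66 + K**2 - 314*K) = 7 + (-66 - K**2 + 314*K) = -59 - K**2 + 314*K)
x = -1900/11 (x = ((19*(-1/33))*15)*20 = -19/33*15*20 = -95/11*20 = -1900/11 ≈ -172.73)
1/(o(23) + x) = 1/((-59 - 1*23**2 + 314*23) - 1900/11) = 1/((-59 - 1*529 + 7222) - 1900/11) = 1/((-59 - 529 + 7222) - 1900/11) = 1/(6634 - 1900/11) = 1/(71074/11) = 11/71074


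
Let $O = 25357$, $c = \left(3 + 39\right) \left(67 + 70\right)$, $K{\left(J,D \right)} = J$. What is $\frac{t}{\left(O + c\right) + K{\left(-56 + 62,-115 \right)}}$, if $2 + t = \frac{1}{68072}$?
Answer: $- \frac{136143}{2118196424} \approx -6.4273 \cdot 10^{-5}$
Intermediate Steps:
$t = - \frac{136143}{68072}$ ($t = -2 + \frac{1}{68072} = - \frac{136143}{68072} \approx -2.0$)
$c = 5754$ ($c = 42 \cdot 137 = 5754$)
$\frac{t}{\left(O + c\right) + K{\left(-56 + 62,-115 \right)}} = - \frac{136143}{68072 \left(\left(25357 + 5754\right) + \left(-56 + 62\right)\right)} = - \frac{136143}{68072 \left(31111 + 6\right)} = - \frac{136143}{68072 \cdot 31117} = \left(- \frac{136143}{68072}\right) \frac{1}{31117} = - \frac{136143}{2118196424}$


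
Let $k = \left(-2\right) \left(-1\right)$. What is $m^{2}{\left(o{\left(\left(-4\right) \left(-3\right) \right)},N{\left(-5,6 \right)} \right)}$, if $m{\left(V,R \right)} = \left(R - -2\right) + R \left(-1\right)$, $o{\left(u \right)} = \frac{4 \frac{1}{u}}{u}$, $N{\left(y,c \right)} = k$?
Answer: $4$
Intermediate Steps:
$k = 2$
$N{\left(y,c \right)} = 2$
$o{\left(u \right)} = \frac{4}{u^{2}}$
$m{\left(V,R \right)} = 2$ ($m{\left(V,R \right)} = \left(R + 2\right) - R = \left(2 + R\right) - R = 2$)
$m^{2}{\left(o{\left(\left(-4\right) \left(-3\right) \right)},N{\left(-5,6 \right)} \right)} = 2^{2} = 4$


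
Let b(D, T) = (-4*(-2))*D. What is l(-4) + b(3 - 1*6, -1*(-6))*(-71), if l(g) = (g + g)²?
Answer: 1768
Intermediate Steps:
b(D, T) = 8*D
l(g) = 4*g² (l(g) = (2*g)² = 4*g²)
l(-4) + b(3 - 1*6, -1*(-6))*(-71) = 4*(-4)² + (8*(3 - 1*6))*(-71) = 4*16 + (8*(3 - 6))*(-71) = 64 + (8*(-3))*(-71) = 64 - 24*(-71) = 64 + 1704 = 1768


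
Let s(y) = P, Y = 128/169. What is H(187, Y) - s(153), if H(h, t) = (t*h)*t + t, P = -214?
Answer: 9197494/28561 ≈ 322.03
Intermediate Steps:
Y = 128/169 (Y = 128*(1/169) = 128/169 ≈ 0.75740)
s(y) = -214
H(h, t) = t + h*t**2 (H(h, t) = (h*t)*t + t = h*t**2 + t = t + h*t**2)
H(187, Y) - s(153) = 128*(1 + 187*(128/169))/169 - 1*(-214) = 128*(1 + 23936/169)/169 + 214 = (128/169)*(24105/169) + 214 = 3085440/28561 + 214 = 9197494/28561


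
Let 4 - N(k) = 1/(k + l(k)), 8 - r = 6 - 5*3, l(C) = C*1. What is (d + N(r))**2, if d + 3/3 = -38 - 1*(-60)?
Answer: 720801/1156 ≈ 623.53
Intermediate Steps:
l(C) = C
d = 21 (d = -1 + (-38 - 1*(-60)) = -1 + (-38 + 60) = -1 + 22 = 21)
r = 17 (r = 8 - (6 - 5*3) = 8 - (6 - 15) = 8 - 1*(-9) = 8 + 9 = 17)
N(k) = 4 - 1/(2*k) (N(k) = 4 - 1/(k + k) = 4 - 1/(2*k))
(d + N(r))**2 = (21 + (4 - 1/2/17))**2 = (21 + (4 - 1/2*1/17))**2 = (21 + (4 - 1/34))**2 = (21 + 135/34)**2 = (849/34)**2 = 720801/1156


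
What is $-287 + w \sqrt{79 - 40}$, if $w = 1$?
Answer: $-287 + \sqrt{39} \approx -280.75$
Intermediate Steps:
$-287 + w \sqrt{79 - 40} = -287 + 1 \sqrt{79 - 40} = -287 + 1 \sqrt{39} = -287 + \sqrt{39}$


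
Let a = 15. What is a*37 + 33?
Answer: 588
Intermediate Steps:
a*37 + 33 = 15*37 + 33 = 555 + 33 = 588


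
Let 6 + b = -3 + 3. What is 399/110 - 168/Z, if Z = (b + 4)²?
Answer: -4221/110 ≈ -38.373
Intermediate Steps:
b = -6 (b = -6 + (-3 + 3) = -6 + 0 = -6)
Z = 4 (Z = (-6 + 4)² = (-2)² = 4)
399/110 - 168/Z = 399/110 - 168/4 = 399*(1/110) - 168*¼ = 399/110 - 42 = -4221/110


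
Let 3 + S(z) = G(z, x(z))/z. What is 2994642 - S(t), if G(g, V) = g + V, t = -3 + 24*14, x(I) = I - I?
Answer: 2994644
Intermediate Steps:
x(I) = 0
t = 333 (t = -3 + 336 = 333)
G(g, V) = V + g
S(z) = -2 (S(z) = -3 + (0 + z)/z = -3 + z/z = -3 + 1 = -2)
2994642 - S(t) = 2994642 - 1*(-2) = 2994642 + 2 = 2994644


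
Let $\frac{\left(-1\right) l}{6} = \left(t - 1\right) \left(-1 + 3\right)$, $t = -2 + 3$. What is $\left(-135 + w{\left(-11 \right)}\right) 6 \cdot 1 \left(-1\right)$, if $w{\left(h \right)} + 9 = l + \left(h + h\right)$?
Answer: $996$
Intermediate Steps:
$t = 1$
$l = 0$ ($l = - 6 \left(1 - 1\right) \left(-1 + 3\right) = - 6 \cdot 0 \cdot 2 = \left(-6\right) 0 = 0$)
$w{\left(h \right)} = -9 + 2 h$ ($w{\left(h \right)} = -9 + \left(0 + \left(h + h\right)\right) = -9 + \left(0 + 2 h\right) = -9 + 2 h$)
$\left(-135 + w{\left(-11 \right)}\right) 6 \cdot 1 \left(-1\right) = \left(-135 + \left(-9 + 2 \left(-11\right)\right)\right) 6 \cdot 1 \left(-1\right) = \left(-135 - 31\right) 6 \left(-1\right) = \left(-135 - 31\right) \left(-6\right) = \left(-166\right) \left(-6\right) = 996$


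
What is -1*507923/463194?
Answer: -507923/463194 ≈ -1.0966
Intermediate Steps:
-1*507923/463194 = -507923*1/463194 = -507923/463194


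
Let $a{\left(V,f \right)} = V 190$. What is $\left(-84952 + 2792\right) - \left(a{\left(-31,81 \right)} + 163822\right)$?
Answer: $-240092$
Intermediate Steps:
$a{\left(V,f \right)} = 190 V$
$\left(-84952 + 2792\right) - \left(a{\left(-31,81 \right)} + 163822\right) = \left(-84952 + 2792\right) - \left(190 \left(-31\right) + 163822\right) = -82160 - \left(-5890 + 163822\right) = -82160 - 157932 = -240092$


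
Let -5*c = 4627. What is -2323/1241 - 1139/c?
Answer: -3681026/5742107 ≈ -0.64106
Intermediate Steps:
c = -4627/5 (c = -1/5*4627 = -4627/5 ≈ -925.40)
-2323/1241 - 1139/c = -2323/1241 - 1139/(-4627/5) = -2323*1/1241 - 1139*(-5/4627) = -2323/1241 + 5695/4627 = -3681026/5742107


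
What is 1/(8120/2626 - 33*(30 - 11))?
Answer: -1313/819191 ≈ -0.0016028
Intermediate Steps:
1/(8120/2626 - 33*(30 - 11)) = 1/(8120*(1/2626) - 33*19) = 1/(4060/1313 - 627) = 1/(-819191/1313) = -1313/819191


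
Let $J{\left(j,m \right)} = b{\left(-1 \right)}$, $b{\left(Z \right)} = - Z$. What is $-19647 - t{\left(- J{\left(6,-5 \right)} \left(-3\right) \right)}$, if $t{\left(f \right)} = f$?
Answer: $-19650$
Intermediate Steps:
$J{\left(j,m \right)} = 1$ ($J{\left(j,m \right)} = \left(-1\right) \left(-1\right) = 1$)
$-19647 - t{\left(- J{\left(6,-5 \right)} \left(-3\right) \right)} = -19647 - \left(-1\right) 1 \left(-3\right) = -19647 - \left(-1\right) \left(-3\right) = -19647 - 3 = -19650$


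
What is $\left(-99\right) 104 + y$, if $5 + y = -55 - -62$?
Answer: $-10294$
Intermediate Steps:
$y = 2$ ($y = -5 - -7 = -5 + \left(-55 + 62\right) = -5 + 7 = 2$)
$\left(-99\right) 104 + y = \left(-99\right) 104 + 2 = -10296 + 2 = -10294$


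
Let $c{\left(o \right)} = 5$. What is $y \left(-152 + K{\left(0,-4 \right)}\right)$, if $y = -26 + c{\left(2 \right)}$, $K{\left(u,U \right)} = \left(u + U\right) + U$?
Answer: $3360$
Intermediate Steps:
$K{\left(u,U \right)} = u + 2 U$ ($K{\left(u,U \right)} = \left(U + u\right) + U = u + 2 U$)
$y = -21$ ($y = -26 + 5 = -21$)
$y \left(-152 + K{\left(0,-4 \right)}\right) = - 21 \left(-152 + \left(0 + 2 \left(-4\right)\right)\right) = - 21 \left(-152 + \left(0 - 8\right)\right) = - 21 \left(-152 - 8\right) = \left(-21\right) \left(-160\right) = 3360$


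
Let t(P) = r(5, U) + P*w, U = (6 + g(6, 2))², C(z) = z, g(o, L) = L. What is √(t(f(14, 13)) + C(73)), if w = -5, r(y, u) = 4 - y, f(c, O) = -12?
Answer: 2*√33 ≈ 11.489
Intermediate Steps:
U = 64 (U = (6 + 2)² = 8² = 64)
t(P) = -1 - 5*P (t(P) = (4 - 1*5) + P*(-5) = (4 - 5) - 5*P = -1 - 5*P)
√(t(f(14, 13)) + C(73)) = √((-1 - 5*(-12)) + 73) = √((-1 + 60) + 73) = √(59 + 73) = √132 = 2*√33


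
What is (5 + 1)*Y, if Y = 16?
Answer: 96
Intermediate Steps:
(5 + 1)*Y = (5 + 1)*16 = 6*16 = 96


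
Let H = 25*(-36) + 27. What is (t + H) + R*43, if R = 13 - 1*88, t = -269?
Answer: -4367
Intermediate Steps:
H = -873 (H = -900 + 27 = -873)
R = -75 (R = 13 - 88 = -75)
(t + H) + R*43 = (-269 - 873) - 75*43 = -1142 - 3225 = -4367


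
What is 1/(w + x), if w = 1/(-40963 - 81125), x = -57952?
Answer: -122088/7075243777 ≈ -1.7256e-5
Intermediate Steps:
w = -1/122088 (w = 1/(-122088) = -1/122088 ≈ -8.1908e-6)
1/(w + x) = 1/(-1/122088 - 57952) = 1/(-7075243777/122088) = -122088/7075243777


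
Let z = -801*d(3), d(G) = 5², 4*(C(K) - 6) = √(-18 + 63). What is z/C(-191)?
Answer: -213600/59 + 26700*√5/59 ≈ -2608.4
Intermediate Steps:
C(K) = 6 + 3*√5/4 (C(K) = 6 + √(-18 + 63)/4 = 6 + √45/4 = 6 + (3*√5)/4 = 6 + 3*√5/4)
d(G) = 25
z = -20025 (z = -801*25 = -20025)
z/C(-191) = -20025/(6 + 3*√5/4)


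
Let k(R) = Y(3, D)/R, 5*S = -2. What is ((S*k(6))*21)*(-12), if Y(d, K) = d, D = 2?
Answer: 252/5 ≈ 50.400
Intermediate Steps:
S = -⅖ (S = (⅕)*(-2) = -⅖ ≈ -0.40000)
k(R) = 3/R
((S*k(6))*21)*(-12) = (-6/(5*6)*21)*(-12) = (-⅖*½*21)*(-12) = -⅕*21*(-12) = -21/5*(-12) = 252/5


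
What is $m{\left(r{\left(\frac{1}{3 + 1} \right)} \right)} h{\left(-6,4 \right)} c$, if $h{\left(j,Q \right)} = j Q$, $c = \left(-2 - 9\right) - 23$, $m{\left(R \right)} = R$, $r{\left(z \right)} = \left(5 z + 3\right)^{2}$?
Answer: $14739$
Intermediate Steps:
$r{\left(z \right)} = \left(3 + 5 z\right)^{2}$
$c = -34$ ($c = \left(-2 - 9\right) - 23 = -11 - 23 = -34$)
$h{\left(j,Q \right)} = Q j$
$m{\left(r{\left(\frac{1}{3 + 1} \right)} \right)} h{\left(-6,4 \right)} c = \left(3 + \frac{5}{3 + 1}\right)^{2} \cdot 4 \left(-6\right) \left(-34\right) = \left(3 + \frac{5}{4}\right)^{2} \left(-24\right) \left(-34\right) = \left(\frac{17}{4}\right)^{2} \left(-24\right) \left(-34\right) = \frac{289}{16} \left(-24\right) \left(-34\right) = \left(- \frac{867}{2}\right) \left(-34\right) = 14739$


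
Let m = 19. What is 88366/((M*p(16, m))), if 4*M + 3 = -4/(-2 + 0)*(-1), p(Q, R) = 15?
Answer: -353464/75 ≈ -4712.9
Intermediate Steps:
M = -5/4 (M = -3/4 + (-4/(-2 + 0)*(-1))/4 = -3/4 + (-4/(-2)*(-1))/4 = -3/4 + (-4*(-1/2)*(-1))/4 = -3/4 + (2*(-1))/4 = -3/4 + (1/4)*(-2) = -3/4 - 1/2 = -5/4 ≈ -1.2500)
88366/((M*p(16, m))) = 88366/((-5/4*15)) = 88366/(-75/4) = 88366*(-4/75) = -353464/75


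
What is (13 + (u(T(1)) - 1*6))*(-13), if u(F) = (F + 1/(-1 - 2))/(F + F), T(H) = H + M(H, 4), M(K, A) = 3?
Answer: -2327/24 ≈ -96.958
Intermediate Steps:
T(H) = 3 + H (T(H) = H + 3 = 3 + H)
u(F) = (-⅓ + F)/(2*F) (u(F) = (F + 1/(-3))/((2*F)) = (F - ⅓)*(1/(2*F)) = (-⅓ + F)*(1/(2*F)) = (-⅓ + F)/(2*F))
(13 + (u(T(1)) - 1*6))*(-13) = (13 + ((-1 + 3*(3 + 1))/(6*(3 + 1)) - 1*6))*(-13) = (13 + ((⅙)*(-1 + 3*4)/4 - 6))*(-13) = (13 + ((⅙)*(¼)*(-1 + 12) - 6))*(-13) = (13 + ((⅙)*(¼)*11 - 6))*(-13) = (13 + (11/24 - 6))*(-13) = (13 - 133/24)*(-13) = (179/24)*(-13) = -2327/24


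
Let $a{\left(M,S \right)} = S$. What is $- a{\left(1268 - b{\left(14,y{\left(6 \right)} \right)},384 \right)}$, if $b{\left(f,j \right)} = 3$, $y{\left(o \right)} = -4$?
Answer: $-384$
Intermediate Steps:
$- a{\left(1268 - b{\left(14,y{\left(6 \right)} \right)},384 \right)} = \left(-1\right) 384 = -384$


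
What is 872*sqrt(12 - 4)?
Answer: 1744*sqrt(2) ≈ 2466.4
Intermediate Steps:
872*sqrt(12 - 4) = 872*sqrt(8) = 872*(2*sqrt(2)) = 1744*sqrt(2)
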